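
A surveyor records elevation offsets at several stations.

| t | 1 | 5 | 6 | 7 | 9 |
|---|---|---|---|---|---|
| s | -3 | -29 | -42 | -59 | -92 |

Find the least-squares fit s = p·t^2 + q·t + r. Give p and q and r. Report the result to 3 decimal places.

Setting ∂/∂p … = 0 gives: 10884·p + 1414·q + 192·r = -12583;  1414·p + 192·q + 28·r = -1641;  192·p + 28·q + 5·r = -225.
Row-reducing yields p = -2207/2002, q = -61/286, r = -1475/1001.

p = -1.102, q = -0.213, r = -1.474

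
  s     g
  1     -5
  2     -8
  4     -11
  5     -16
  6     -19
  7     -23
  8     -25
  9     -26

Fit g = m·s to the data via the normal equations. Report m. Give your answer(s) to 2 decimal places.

Forming XᵀX = [[276]] and Xᵀg = [-854]ᵀ gives XᵀX·[m]ᵀ = Xᵀg.
m = (-854)/276 = -3.0942.

m = -3.09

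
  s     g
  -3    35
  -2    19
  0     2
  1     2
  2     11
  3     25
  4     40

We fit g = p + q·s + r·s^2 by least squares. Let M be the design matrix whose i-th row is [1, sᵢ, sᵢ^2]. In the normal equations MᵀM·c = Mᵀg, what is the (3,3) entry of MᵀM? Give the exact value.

451

Row 3 ↔ basis s^2, column 3 ↔ basis s^2, so (MᵀM)_{3,3} = Σᵢ (s^2)·(s^2) = (9)·(9) + (4)·(4) + (0)·(0) + (1)·(1) + (4)·(4) + (9)·(9) + (16)·(16) = 451.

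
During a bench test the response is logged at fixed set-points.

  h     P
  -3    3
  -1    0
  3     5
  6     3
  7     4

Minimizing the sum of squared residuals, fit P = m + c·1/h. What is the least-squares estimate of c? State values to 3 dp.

The normal system MᵀM·[m, c]ᵀ = MᵀP is [[5, -29/42]; [-29/42, 249/196]]·[m, c]ᵀ = [15, 73/42]ᵀ.
det = 5·(249/196) − (-29/42)² = 2591/441.
m = (15·(249/196) − (-29/42)·(73/42))/(2591/441) = 8933/2591; c = (5·(73/42) − (-29/42)·15)/(2591/441) = 8400/2591.

c = 3.242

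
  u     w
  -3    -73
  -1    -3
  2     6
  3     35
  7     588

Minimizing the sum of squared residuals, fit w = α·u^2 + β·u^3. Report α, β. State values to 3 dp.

α = -2.112, β = 2.016

Setting ∂/∂α … = 0 gives: 2580·α + 16838·β = 28491;  16838·α + 119172·β = 204651.
(Σu^2·u^2 = 2580, Σu^2·u^3 = 16838, Σu^3·u^3 = 119172, Σu^2·w = 28491, Σu^3·w = 204651.)
Eliminating β: 119172·(row 1) − 16838·(row 2) gives 23945516·α = 119172·28491 − 16838·204651 = -50584086, so α = -3613149/1710394.
Then β = (204651 − 16838·(-3613149/1710394))/119172 = 3447723/1710394.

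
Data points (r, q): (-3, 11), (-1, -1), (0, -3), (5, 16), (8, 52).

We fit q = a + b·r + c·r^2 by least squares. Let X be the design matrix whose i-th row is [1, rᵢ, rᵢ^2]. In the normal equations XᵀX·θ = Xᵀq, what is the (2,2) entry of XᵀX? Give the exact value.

Row 2 ↔ basis r, column 2 ↔ basis r, so (XᵀX)_{2,2} = Σᵢ (r)·(r) = (-3)·(-3) + (-1)·(-1) + (0)·(0) + (5)·(5) + (8)·(8) = 99.

99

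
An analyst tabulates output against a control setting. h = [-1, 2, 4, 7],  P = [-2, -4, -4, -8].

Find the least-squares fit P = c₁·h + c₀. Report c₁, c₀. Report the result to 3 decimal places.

With design matrix M, MᵀM = [[70, 12]; [12, 4]] and MᵀP = [-78, -18]ᵀ.
Determinant 70·4 − 12² = 136.
c₁ = ((-78)·4 − 12·(-18))/136 = -12/17; c₀ = (70·(-18) − 12·(-78))/136 = -81/34.

c₁ = -0.706, c₀ = -2.382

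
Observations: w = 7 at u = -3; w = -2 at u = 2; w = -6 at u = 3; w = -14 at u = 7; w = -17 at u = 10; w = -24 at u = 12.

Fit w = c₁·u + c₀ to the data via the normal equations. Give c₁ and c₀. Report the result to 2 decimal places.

c₁ = -2.00, c₀ = 1.00

The normal equations are: 315·c₁ + 31·c₀ = -599;  31·c₁ + 6·c₀ = -56.
det = 315·6 − 31² = 929.
c₁ = ((-599)·6 − 31·(-56))/929 = -2; c₀ = (315·(-56) − 31·(-599))/929 = 1.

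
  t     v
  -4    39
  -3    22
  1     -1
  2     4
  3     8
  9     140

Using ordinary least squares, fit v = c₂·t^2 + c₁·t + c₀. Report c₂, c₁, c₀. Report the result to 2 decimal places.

c₂ = 1.98, c₁ = -2.11, c₀ = -1.42

Sums needed: Σt^2·t^2 = 6996, Σt^2·t = 674, Σt^2 = 120, Σt·t = 120, Σt = 8, Σ1 = 6.
Moment sums: Σt^2·v = 12249, Σt·v = 1069, Σv = 212.
Normal equations: [[6996, 674, 120]; [674, 120, 8]; [120, 8, 6]]·[c₂, c₁, c₀]ᵀ = [12249, 1069, 212]ᵀ.
Inverting the 3×3 Gram matrix, [c₂, c₁, c₀]ᵀ = [707213/357450, -251319/119150, -254542/178725]ᵀ.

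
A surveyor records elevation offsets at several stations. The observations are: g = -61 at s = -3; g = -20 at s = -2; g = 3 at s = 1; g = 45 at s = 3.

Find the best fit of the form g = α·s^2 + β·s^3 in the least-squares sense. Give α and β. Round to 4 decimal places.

α = -0.8938, β = 1.9680

Entries of XᵀX: Σs^2·s^2 = 179, Σs^2·s^3 = -31, Σs^3·s^3 = 1523.
For Xᵀg: Σs^2·g = -221, Σs^3·g = 3025.
So XᵀX·[α, β]ᵀ = Xᵀg: [[179, -31]; [-31, 1523]]·[α, β]ᵀ = [-221, 3025]ᵀ.
Eliminating β: 1523·(row 1) − (-31)·(row 2) gives 271656·α = 1523·(-221) − (-31)·3025 = -242808, so α = -10117/11319.
Then β = (3025 − (-31)·(-10117/11319))/1523 = 22276/11319.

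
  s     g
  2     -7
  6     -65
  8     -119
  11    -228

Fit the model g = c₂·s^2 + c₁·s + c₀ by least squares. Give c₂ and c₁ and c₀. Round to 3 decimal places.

The normal equations are: 20049·c₂ + 2067·c₁ + 225·c₀ = -37572;  2067·c₂ + 225·c₁ + 27·c₀ = -3864;  225·c₂ + 27·c₁ + 4·c₀ = -419.
Solving the 3×3 system (Gaussian elimination) gives c₂ = -3421/1718, c₁ = 2249/1718, c₀ = -1355/859.

c₂ = -1.991, c₁ = 1.309, c₀ = -1.577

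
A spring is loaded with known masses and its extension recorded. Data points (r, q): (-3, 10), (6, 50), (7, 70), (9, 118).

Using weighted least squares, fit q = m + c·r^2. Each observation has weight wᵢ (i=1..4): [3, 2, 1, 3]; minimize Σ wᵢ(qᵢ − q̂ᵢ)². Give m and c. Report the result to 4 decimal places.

Setting ∂/∂m … = 0 gives: 9·m + 391·c = 554;  391·m + 24919·c = 35974.
Eliminating c: 24919·(row 1) − 391·(row 2) gives 71390·m = 24919·554 − 391·35974 = -260708, so m = -130354/35695.
Then c = (35974 − 391·(-130354/35695))/24919 = 53576/35695.

m = -3.6519, c = 1.5009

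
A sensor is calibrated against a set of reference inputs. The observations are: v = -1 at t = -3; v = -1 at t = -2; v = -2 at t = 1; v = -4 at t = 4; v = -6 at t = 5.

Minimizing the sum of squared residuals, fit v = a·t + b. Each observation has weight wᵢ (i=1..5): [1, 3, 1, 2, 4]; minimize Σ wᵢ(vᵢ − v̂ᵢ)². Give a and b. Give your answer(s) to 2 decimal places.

Sums needed: Σwᵢ·t·t = 154, Σwᵢ·t = 20, Σwᵢ·1 = 11.
And Σwᵢ·t·v = -145, Σwᵢ·v = -38.
Δ = 154·11 − 20² = 1294.
a = ((-145)·11 − 20·(-38))/1294 = -835/1294; b = (154·(-38) − 20·(-145))/1294 = -1476/647.

a = -0.65, b = -2.28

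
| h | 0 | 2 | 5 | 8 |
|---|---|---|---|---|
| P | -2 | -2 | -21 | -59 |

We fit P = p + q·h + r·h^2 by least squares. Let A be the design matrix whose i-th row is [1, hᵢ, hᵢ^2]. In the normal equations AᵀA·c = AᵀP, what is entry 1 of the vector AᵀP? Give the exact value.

Entry 1 ↔ basis 1, so (AᵀP)_{1} = Σᵢ Pᵢ = (1)·(-2) + (1)·(-2) + (1)·(-21) + (1)·(-59) = -84.

-84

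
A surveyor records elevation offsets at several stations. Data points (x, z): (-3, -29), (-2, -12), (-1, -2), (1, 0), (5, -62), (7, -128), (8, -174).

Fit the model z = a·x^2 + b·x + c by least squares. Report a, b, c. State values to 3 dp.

AᵀA·[a, b, c]ᵀ = Aᵀz reads: 7221·a + 945·b + 153·c = -19269;  945·a + 153·b + 15·c = -2485;  153·a + 15·b + 7·c = -407.
Inverting the 3×3 Gram matrix, [a, b, c]ᵀ = [-16742/5683, 86855/51147, 44480/17049]ᵀ.

a = -2.946, b = 1.698, c = 2.609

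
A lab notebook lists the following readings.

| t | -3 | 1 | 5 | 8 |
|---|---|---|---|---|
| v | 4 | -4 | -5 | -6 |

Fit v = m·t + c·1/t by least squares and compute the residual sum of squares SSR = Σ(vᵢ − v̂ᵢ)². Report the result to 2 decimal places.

The normal equations are: 99·m + 4·c = -89;  4·m + (16801/14400)·c = -85/12.
(Σt·t = 99, Σt·1/t = 4, Σ1/t·1/t = 16801/14400, Σt·v = -89, Σ1/t·v = -85/12.)
Eliminating c: (16801/14400)·(row 1) − 4·(row 2) gives (159211/1600)·m = (16801/14400)·(-89) − 4·(-85/12) = -1087289/14400, so m = -1087289/1432899.
Then c = ((-85/12) − 4·(-1087289/1432899))/(16801/14400) = -552400/159211.
Residuals: 90281/159211, 327293/1432899, -733730/1432899, 722368/1432899; SSR = 1275386/1432899.

SSR = 0.89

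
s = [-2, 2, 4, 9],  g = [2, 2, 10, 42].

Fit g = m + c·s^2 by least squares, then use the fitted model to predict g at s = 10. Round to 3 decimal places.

Entries of MᵀM: Σ1 = 4, Σs^2 = 105, Σs^2·s^2 = 6849.
Moment sums: Σg = 56, Σs^2·g = 3578.
Normal equations: [[4, 105]; [105, 6849]]·[m, c]ᵀ = [56, 3578]ᵀ.
Eliminating c: 6849·(row 1) − 105·(row 2) gives 16371·m = 6849·56 − 105·3578 = 7854, so m = 154/321.
Then c = (3578 − 105·(154/321))/6849 = 496/963.
At s = 10: ĝ = (154/321)·(1) + (496/963)·(100) = 50062/963.

ĝ = 51.985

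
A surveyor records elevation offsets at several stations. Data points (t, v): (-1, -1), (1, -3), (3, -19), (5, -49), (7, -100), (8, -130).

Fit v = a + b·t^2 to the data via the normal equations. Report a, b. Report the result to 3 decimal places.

Sums needed: Σ1 = 6, Σt^2 = 149, Σt^2·t^2 = 7205.
For Mᵀv: Σv = -302, Σt^2·v = -14620.
Eliminating b: 7205·(row 1) − 149·(row 2) gives 21029·a = 7205·(-302) − 149·(-14620) = 2470, so a = 2470/21029.
Then b = ((-14620) − 149·(2470/21029))/7205 = -42722/21029.

a = 0.117, b = -2.032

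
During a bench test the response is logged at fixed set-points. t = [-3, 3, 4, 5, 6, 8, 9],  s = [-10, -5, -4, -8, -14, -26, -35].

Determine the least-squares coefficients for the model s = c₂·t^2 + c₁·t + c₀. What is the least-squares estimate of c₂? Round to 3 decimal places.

c₂ = -0.541

From the data, Σt^2·t^2 = 12996, Σt^2·t = 1646, Σt^2 = 240, Σt·t = 240, Σt = 32, Σ1 = 7.
Moment sums: Σt^2·s = -5402, Σt·s = -648, Σs = -102.
Inverting the 3×3 Gram matrix, [c₂, c₁, c₀]ᵀ = [-137860/254681, 313573/254681, -59702/36383]ᵀ.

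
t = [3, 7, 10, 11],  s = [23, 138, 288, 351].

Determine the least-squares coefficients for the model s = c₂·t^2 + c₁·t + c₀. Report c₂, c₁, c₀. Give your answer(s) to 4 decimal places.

Forming XᵀX = [[27123, 2701, 279]; [2701, 279, 31]; [279, 31, 4]] and Xᵀs = [78240, 7776, 800]ᵀ gives XᵀX·[c₂, c₁, c₀]ᵀ = Xᵀs.
Solving the 3×3 system (Gaussian elimination) gives c₂ = 512/167, c₁ = -1632/835, c₀ = 1088/835.

c₂ = 3.0659, c₁ = -1.9545, c₀ = 1.3030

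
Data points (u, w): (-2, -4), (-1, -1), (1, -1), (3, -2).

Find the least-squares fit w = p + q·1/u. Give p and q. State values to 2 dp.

p = -1.98, q = 0.42

Compute the Gram sums: Σ1 = 4, Σ1/u = -1/6, Σ1/u·1/u = 85/36.
Right-hand side: Σw = -8, Σ1/u·w = 4/3.
Eliminating q: (85/36)·(row 1) − (-1/6)·(row 2) gives (113/12)·p = (85/36)·(-8) − (-1/6)·(4/3) = -56/3, so p = -224/113.
Then q = ((4/3) − (-1/6)·(-224/113))/(85/36) = 48/113.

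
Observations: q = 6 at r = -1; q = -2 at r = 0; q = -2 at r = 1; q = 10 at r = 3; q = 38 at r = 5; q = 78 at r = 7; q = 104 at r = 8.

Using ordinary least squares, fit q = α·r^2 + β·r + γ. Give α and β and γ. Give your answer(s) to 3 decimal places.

α = 1.939, β = -2.394, γ = -0.273

The normal system XᵀX·[α, β, γ]ᵀ = Xᵀq is [[7205, 1007, 149]; [1007, 149, 23]; [149, 23, 7]]·[α, β, γ]ᵀ = [11522, 1590, 232]ᵀ.
Row-reducing yields α = 64/33, β = -79/33, γ = -3/11.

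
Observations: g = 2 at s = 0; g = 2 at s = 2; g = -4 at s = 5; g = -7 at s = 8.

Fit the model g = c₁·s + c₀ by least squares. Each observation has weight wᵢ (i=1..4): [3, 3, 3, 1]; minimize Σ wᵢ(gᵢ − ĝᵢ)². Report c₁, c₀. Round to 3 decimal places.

c₁ = -1.251, c₀ = 2.928

The normal equations are: 151·c₁ + 29·c₀ = -104;  29·c₁ + 10·c₀ = -7.
(Σwᵢ·s·s = 151, Σwᵢ·s = 29, Σwᵢ·1 = 10, Σwᵢ·s·g = -104, Σwᵢ·g = -7.)
Eliminating c₀: 10·(row 1) − 29·(row 2) gives 669·c₁ = 10·(-104) − 29·(-7) = -837, so c₁ = -279/223.
Then c₀ = ((-7) − 29·(-279/223))/10 = 653/223.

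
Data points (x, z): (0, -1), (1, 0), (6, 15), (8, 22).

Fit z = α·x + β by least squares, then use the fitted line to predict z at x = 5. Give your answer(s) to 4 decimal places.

ẑ = 12.6592

The normal equations are: 101·α + 15·β = 266;  15·α + 4·β = 36.
(Σx·x = 101, Σx = 15, Σ1 = 4, Σx·z = 266, Σz = 36.)
Determinant 101·4 − 15² = 179.
α = (266·4 − 15·36)/179 = 524/179; β = (101·36 − 15·266)/179 = -354/179.
At x = 5: ẑ = (524/179)·(5) + (-354/179)·(1) = 2266/179.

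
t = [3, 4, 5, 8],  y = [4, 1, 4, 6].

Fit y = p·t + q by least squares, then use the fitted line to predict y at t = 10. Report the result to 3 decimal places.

ŷ = 6.964

Entries of MᵀM: Σt·t = 114, Σt = 20, Σ1 = 4.
And Σt·y = 84, Σy = 15.
So MᵀM·[p, q]ᵀ = Mᵀy: [[114, 20]; [20, 4]]·[p, q]ᵀ = [84, 15]ᵀ.
Determinant 114·4 − 20² = 56.
p = (84·4 − 20·15)/56 = 9/14; q = (114·15 − 20·84)/56 = 15/28.
At t = 10: ŷ = (9/14)·(10) + (15/28)·(1) = 195/28.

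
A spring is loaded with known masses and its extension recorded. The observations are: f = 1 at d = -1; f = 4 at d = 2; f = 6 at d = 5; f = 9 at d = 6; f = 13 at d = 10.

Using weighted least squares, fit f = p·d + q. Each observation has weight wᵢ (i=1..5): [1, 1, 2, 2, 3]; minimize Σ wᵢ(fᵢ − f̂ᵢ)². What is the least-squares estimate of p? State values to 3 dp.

The normal equations are: 427·p + 53·q = 565;  53·p + 9·q = 74.
Determinant 427·9 − 53² = 1034.
p = (565·9 − 53·74)/1034 = 1163/1034; q = (427·74 − 53·565)/1034 = 1653/1034.

p = 1.125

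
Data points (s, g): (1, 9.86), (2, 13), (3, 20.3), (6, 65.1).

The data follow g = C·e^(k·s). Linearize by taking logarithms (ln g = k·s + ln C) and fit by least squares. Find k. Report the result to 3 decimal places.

k = 0.385

With ln gᵢ as the transformed response and sᵢ as the regressor:
XᵀX = [[50.0000, 12.0000]; [12.0000, 4]], rhs = [41.5058, 12.0400]ᵀ  (here Σs = 12.0000, Σ(s)² = 50.0000, Σln g = 12.0400, Σs·ln g = 41.5058).
Slope k = (n·Σs·ln g − Σs·Σln g)/(n·Σ(s)² − (Σs)²) = (4·41.5058 − 12.0000·12.0400)/56.0000 = 0.38470; ln C = (Σln g − k·Σs)/n = 1.85588.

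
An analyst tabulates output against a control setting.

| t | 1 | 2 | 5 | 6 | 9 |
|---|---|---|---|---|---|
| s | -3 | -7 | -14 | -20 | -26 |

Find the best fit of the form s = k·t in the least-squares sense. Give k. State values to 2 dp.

k = -3.00

Entries of XᵀX: Σt·t = 147.
For Xᵀs: Σt·s = -441.
Hence k = -441 / 147 ≈ -3.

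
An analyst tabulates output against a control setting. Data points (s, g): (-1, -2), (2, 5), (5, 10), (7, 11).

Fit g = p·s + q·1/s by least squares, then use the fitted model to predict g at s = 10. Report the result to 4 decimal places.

ĝ = 17.2159

Compute the Gram sums: Σs·s = 79, Σs·1/s = 4, Σ1/s·1/s = 6421/4900.
For Xᵀg: Σs·g = 139, Σ1/s·g = 113/14.
Determinant 79·(6421/4900) − 4² = 428859/4900.
p = (139·(6421/4900) − 4·(113/14))/(428859/4900) = 81591/47651; q = (79·(113/14) − 4·139)/(428859/4900) = 44450/47651.
At s = 10: ĝ = (81591/47651)·(10) + (44450/47651)·(1/10) = 820355/47651.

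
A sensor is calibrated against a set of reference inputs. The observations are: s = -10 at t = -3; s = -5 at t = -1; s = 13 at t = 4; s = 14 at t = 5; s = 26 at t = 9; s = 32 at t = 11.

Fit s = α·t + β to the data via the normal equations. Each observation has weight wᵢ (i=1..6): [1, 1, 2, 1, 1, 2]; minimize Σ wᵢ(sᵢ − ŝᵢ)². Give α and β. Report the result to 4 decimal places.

Entries of MᵀWM: Σwᵢ·t·t = 390, Σwᵢ·t = 40, Σwᵢ·1 = 8.
Right-hand side: Σwᵢ·t·s = 1147, Σwᵢ·s = 115.
MᵀWM·[α, β]ᵀ = MᵀWs becomes [[390, 40]; [40, 8]]·[α, β]ᵀ = [1147, 115]ᵀ.
det = 390·8 − 40² = 1520.
α = (1147·8 − 40·115)/1520 = 286/95; β = (390·115 − 40·1147)/1520 = -103/152.

α = 3.0105, β = -0.6776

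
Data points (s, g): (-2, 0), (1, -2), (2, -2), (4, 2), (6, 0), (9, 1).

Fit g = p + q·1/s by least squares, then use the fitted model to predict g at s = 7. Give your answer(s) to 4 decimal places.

ĝ = 0.0299

Entries of XᵀX: Σ1 = 6, Σ1/s = 55/36, Σ1/s·1/s = 2077/1296.
For Xᵀg: Σg = -1, Σ1/s·g = -43/18.
Eliminating q: (2077/1296)·(row 1) − (55/36)·(row 2) gives (9437/1296)·p = (2077/1296)·(-1) − (55/36)·(-43/18) = 2653/1296, so p = 2653/9437.
Then q = ((-43/18) − (55/36)·(2653/9437))/(2077/1296) = -16596/9437.
At s = 7: ĝ = (2653/9437)·(1) + (-16596/9437)·(1/7) = 1975/66059.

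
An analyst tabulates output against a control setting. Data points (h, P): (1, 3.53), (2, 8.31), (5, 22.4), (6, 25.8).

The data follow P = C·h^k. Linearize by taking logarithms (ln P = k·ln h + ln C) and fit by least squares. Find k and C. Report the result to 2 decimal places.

k = 1.11, C = 3.65

Taking logs, ln P = k·ln h + ln C, so regress ln P on ln h.
Σln h = 4.0943, Σ(ln h)² = 6.2811, Σln P = 9.7382, Σln h·ln P = 12.2954.
Equations: 6.2811·k + 4.0943·ln C = 12.2954;  4.0943·k + 4·ln C = 9.7382.
Δ = 6.2811·4 − (4.0943)² = 8.3609; k = (12.2954·4 − 4.0943·9.7382)/8.3609 = 1.11354, ln C = (6.2811·9.7382 − 4.0943·12.2954)/8.3609 = 1.29474, so C = exp(1.29474) = 3.65005.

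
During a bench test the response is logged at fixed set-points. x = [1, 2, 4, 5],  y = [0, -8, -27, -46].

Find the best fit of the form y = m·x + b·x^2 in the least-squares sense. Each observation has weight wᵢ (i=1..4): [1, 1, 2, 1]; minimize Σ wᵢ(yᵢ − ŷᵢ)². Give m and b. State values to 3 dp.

m = 1.000, b = -2.000

Normal-equation sums: Σwᵢ·x·x = 62, Σwᵢ·x·x^2 = 262, Σwᵢ·x^2·x^2 = 1154.
For AᵀWy: Σwᵢ·x·y = -462, Σwᵢ·x^2·y = -2046.
So AᵀWA·[m, b]ᵀ = AᵀWy: [[62, 262]; [262, 1154]]·[m, b]ᵀ = [-462, -2046]ᵀ.
Eliminating b: 1154·(row 1) − 262·(row 2) gives 2904·m = 1154·(-462) − 262·(-2046) = 2904, so m = 1.
Then b = ((-2046) − 262·1)/1154 = -2.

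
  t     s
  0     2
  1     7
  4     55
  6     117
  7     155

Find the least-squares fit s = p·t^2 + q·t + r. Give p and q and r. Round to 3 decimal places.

p = 2.854, q = 1.925, r = 2.058

XᵀX·[p, q, r]ᵀ = Xᵀs reads: 3954·p + 624·q + 102·r = 12694;  624·p + 102·q + 18·r = 2014;  102·p + 18·q + 5·r = 336.
Inverting the 3×3 Gram matrix, [p, q, r]ᵀ = [1481/519, 333/173, 356/173]ᵀ.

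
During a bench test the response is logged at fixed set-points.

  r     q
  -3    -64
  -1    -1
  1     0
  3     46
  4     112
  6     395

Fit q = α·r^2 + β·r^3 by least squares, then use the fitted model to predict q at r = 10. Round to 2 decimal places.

q̂ = 1898.96

AᵀA·[α, β]ᵀ = Aᵀq reads: 1716·α + 8800·β = 15849;  8800·α + 52212·β = 95459.
(Σr^2·r^2 = 1716, Σr^2·r^3 = 8800, Σr^3·r^3 = 52212, Σr^2·q = 15849, Σr^3·q = 95459.)
Determinant 1716·52212 − 8800² = 12155792.
α = (15849·52212 − 8800·95459)/12155792 = -3132803/3038948; β = (1716·95459 − 8800·15849)/12155792 = 553101/276268.
At r = 10: q̂ = (-3132803/3038948)·(100) + (553101/276268)·(1000) = 1442707675/759737.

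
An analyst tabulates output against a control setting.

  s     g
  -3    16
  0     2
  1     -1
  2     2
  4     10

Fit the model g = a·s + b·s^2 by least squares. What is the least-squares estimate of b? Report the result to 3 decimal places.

Normal-equation sums: Σs·s = 30, Σs·s^2 = 46, Σs^2·s^2 = 354.
Moment sums: Σs·g = -5, Σs^2·g = 311.
Determinant 30·354 − 46² = 8504.
a = ((-5)·354 − 46·311)/8504 = -4019/2126; b = (30·311 − 46·(-5))/8504 = 1195/1063.

b = 1.124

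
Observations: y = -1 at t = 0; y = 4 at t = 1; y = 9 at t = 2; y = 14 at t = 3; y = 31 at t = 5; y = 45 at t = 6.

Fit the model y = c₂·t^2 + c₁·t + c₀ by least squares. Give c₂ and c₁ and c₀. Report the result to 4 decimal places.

c₂ = 0.8202, c₁ = 2.4250, c₀ = -0.1238

The normal system XᵀX·[c₂, c₁, c₀]ᵀ = Xᵀy is [[2019, 377, 75]; [377, 75, 17]; [75, 17, 6]]·[c₂, c₁, c₀]ᵀ = [2561, 489, 102]ᵀ.
Row-reducing yields c₂ = 689/840, c₁ = 97/40, c₀ = -13/105.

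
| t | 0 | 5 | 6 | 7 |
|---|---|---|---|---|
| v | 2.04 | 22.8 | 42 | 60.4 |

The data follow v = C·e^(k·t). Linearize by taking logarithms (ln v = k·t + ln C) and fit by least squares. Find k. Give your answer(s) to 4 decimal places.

k = 0.4901

Taking logs, ln v = k·t + ln C, so regress ln v on t.
Over the data: Σt = 18.0000, Σ(t)² = 110.0000, Σln v = 11.6784, Σt·ln v = 66.7667.
Normal system: [[110.0000, 18.0000]; [18.0000, 4]]·[k, ln C]ᵀ = [66.7667, 11.6784]ᵀ.
Slope k = (n·Σt·ln v − Σt·Σln v)/(n·Σ(t)² − (Σt)²) = (4·66.7667 − 18.0000·11.6784)/116.0000 = 0.49014; ln C = (Σln v − k·Σt)/n = 0.71396.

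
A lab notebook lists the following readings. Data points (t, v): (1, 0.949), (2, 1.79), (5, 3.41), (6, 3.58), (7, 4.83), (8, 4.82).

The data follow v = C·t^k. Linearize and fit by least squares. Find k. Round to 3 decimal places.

Taking logs, ln v = k·ln t + ln C, so regress ln v on ln t.
Σln t = 8.1197, Σ(ln t)² = 14.3918, Σln v = 6.1796, Σln t·ln v = 10.9980.
Equations: 14.3918·k + 8.1197·ln C = 10.9980;  8.1197·k + 6·ln C = 6.1796.
Slope k = (n·Σln t·ln v − Σln t·Σln v)/(n·Σ(ln t)² − (Σln t)²) = (6·10.9980 − 8.1197·6.1796)/20.4213 = 0.77429; ln C = (Σln v − k·Σln t)/n = -0.01790.

k = 0.774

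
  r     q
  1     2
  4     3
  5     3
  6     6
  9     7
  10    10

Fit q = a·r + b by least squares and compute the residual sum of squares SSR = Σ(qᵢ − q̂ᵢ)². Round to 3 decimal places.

SSR = 6.261

Entries of XᵀX: Σr·r = 259, Σr = 35, Σ1 = 6.
For Xᵀq: Σr·q = 228, Σq = 31.
Normal equations: [[259, 35]; [35, 6]]·[a, b]ᵀ = [228, 31]ᵀ.
Determinant 259·6 − 35² = 329.
a = (228·6 − 35·31)/329 = 283/329; b = (259·31 − 35·228)/329 = 7/47.
Residuals: 326/329, -194/329, -477/329, 227/329, -293/329, 411/329; SSR = 2060/329.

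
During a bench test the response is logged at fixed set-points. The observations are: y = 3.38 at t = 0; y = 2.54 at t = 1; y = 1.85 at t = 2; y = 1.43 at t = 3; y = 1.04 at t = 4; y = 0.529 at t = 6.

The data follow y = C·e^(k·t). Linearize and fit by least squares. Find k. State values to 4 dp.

With ln yᵢ as the transformed response and tᵢ as the regressor:
AᵀA = [[66.0000, 16.0000]; [16.0000, 6]], rhs = [-0.4282, 2.5254]ᵀ  (here Σt = 16.0000, Σ(t)² = 66.0000, Σln y = 2.5254, Σt·ln y = -0.4282).
Solving (det = 140.0000): k = -0.30696, ln C = 1.23946.

k = -0.3070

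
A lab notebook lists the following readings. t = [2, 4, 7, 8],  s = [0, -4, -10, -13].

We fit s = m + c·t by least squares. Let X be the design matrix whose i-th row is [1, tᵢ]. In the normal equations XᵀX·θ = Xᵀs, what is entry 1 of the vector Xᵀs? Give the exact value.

Entry 1 ↔ basis 1, so (Xᵀs)_{1} = Σᵢ sᵢ = (1)·(0) + (1)·(-4) + (1)·(-10) + (1)·(-13) = -27.

-27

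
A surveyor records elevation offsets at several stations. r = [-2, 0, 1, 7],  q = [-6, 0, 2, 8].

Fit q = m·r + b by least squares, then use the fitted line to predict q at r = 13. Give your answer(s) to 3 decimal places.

q̂ = 17.356

Entries of XᵀX: Σr·r = 54, Σr = 6, Σ1 = 4.
For Xᵀq: Σr·q = 70, Σq = 4.
Normal equations: [[54, 6]; [6, 4]]·[m, b]ᵀ = [70, 4]ᵀ.
det = 54·4 − 6² = 180.
m = (70·4 − 6·4)/180 = 64/45; b = (54·4 − 6·70)/180 = -17/15.
At r = 13: q̂ = (64/45)·(13) + (-17/15)·(1) = 781/45.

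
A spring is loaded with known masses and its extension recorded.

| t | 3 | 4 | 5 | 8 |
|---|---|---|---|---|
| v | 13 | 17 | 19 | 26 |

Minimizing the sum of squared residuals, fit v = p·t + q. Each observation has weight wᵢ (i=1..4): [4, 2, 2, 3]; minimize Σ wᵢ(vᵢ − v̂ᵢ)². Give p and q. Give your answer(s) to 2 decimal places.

AᵀWA·[p, q]ᵀ = AᵀWv reads: 310·p + 54·q = 1106;  54·p + 11·q = 202.
Δ = 310·11 − 54² = 494.
p = (1106·11 − 54·202)/494 = 629/247; q = (310·202 − 54·1106)/494 = 1448/247.

p = 2.55, q = 5.86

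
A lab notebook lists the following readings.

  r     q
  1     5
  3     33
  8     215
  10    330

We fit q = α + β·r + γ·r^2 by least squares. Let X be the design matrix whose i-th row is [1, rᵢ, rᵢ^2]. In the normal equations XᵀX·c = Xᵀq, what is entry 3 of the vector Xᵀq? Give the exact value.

47062

Entry 3 ↔ basis r^2, so (Xᵀq)_{3} = Σᵢ (r^2)·qᵢ = (1)·(5) + (9)·(33) + (64)·(215) + (100)·(330) = 47062.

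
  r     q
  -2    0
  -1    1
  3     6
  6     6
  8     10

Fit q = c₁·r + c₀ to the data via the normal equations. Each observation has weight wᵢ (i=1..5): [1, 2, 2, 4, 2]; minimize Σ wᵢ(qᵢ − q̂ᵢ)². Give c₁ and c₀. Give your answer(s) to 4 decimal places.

From the data, Σwᵢ·r·r = 296, Σwᵢ·r = 42, Σwᵢ·1 = 11.
And Σwᵢ·r·q = 338, Σwᵢ·q = 58.
MᵀWM·[c₁, c₀]ᵀ = MᵀWq becomes [[296, 42]; [42, 11]]·[c₁, c₀]ᵀ = [338, 58]ᵀ.
Δ = 296·11 − 42² = 1492.
c₁ = (338·11 − 42·58)/1492 = 641/746; c₀ = (296·58 − 42·338)/1492 = 743/373.

c₁ = 0.8592, c₀ = 1.9920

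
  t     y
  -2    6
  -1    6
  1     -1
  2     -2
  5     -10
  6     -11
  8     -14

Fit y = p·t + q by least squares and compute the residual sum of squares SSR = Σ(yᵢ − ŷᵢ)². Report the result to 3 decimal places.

Entries of XᵀX: Σt·t = 135, Σt = 19, Σ1 = 7.
For Xᵀy: Σt·y = -251, Σy = -26.
XᵀX·[p, q]ᵀ = Xᵀy becomes [[135, 19]; [19, 7]]·[p, q]ᵀ = [-251, -26]ᵀ.
Δ = 135·7 − 19² = 584.
p = ((-251)·7 − 19·(-26))/584 = -1263/584; q = (135·(-26) − 19·(-251))/584 = 1259/584.
Residuals: -281/584, 491/292, -145/146, 99/584, -98/73, -105/584, 669/584; SSR = 4217/584.

SSR = 7.221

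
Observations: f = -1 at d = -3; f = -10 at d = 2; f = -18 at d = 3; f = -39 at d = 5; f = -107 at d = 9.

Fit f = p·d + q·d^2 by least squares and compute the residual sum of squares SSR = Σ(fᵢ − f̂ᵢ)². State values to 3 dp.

The normal system XᵀX·[p, q]ᵀ = Xᵀf is [[128, 862]; [862, 7364]]·[p, q]ᵀ = [-1229, -9853]ᵀ.
det = 128·7364 − 862² = 199548.
p = ((-1229)·7364 − 862·(-9853))/199548 = -92845/33258; q = (128·(-9853) − 862·(-1229))/199548 = -33631/33258.
Residuals: -1519/5543, -2061/5543, -2905/5543, 1323/5543, 185/5543; SSR = 3027/5543.

SSR = 0.546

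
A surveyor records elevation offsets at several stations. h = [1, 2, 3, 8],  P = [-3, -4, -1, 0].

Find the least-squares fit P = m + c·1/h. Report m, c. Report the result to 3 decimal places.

Entries of AᵀA: Σ1 = 4, Σ1/h = 47/24, Σ1/h·1/h = 793/576.
Right-hand side: ΣP = -8, Σ1/h·P = -16/3.
Normal equations: [[4, 47/24]; [47/24, 793/576]]·[m, c]ᵀ = [-8, -16/3]ᵀ.
Determinant 4·(793/576) − (47/24)² = 107/64.
m = ((-8)·(793/576) − (47/24)·(-16/3))/(107/64) = -328/963; c = (4·(-16/3) − (47/24)·(-8))/(107/64) = -1088/321.

m = -0.341, c = -3.389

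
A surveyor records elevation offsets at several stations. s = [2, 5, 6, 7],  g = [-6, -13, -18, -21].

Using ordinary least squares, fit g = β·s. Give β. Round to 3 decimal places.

Normal-equation sums: Σs·s = 114.
Moment sums: Σs·g = -332.
Normal equations: [[114]]·[β]ᵀ = [-332]ᵀ.
Hence β = -332 / 114 ≈ -2.91228.

β = -2.912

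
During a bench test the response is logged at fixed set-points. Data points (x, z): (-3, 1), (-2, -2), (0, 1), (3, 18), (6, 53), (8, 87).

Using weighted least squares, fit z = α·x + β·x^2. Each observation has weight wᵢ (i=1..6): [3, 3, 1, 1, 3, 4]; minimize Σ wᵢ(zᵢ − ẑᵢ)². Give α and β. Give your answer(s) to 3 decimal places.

Entries of MᵀWM: Σwᵢ·x·x = 412, Σwᵢ·x·x^2 = 2618, Σwᵢ·x^2·x^2 = 20644.
Right-hand side: Σwᵢ·x·z = 3795, Σwᵢ·x^2·z = 28161.
MᵀWM·[α, β]ᵀ = MᵀWz becomes [[412, 2618]; [2618, 20644]]·[α, β]ᵀ = [3795, 28161]ᵀ.
Determinant 412·20644 − 2618² = 1651404.
α = (3795·20644 − 2618·28161)/1651404 = 40513/14486; β = (412·28161 − 2618·3795)/1651404 = 14623/14486.

α = 2.797, β = 1.009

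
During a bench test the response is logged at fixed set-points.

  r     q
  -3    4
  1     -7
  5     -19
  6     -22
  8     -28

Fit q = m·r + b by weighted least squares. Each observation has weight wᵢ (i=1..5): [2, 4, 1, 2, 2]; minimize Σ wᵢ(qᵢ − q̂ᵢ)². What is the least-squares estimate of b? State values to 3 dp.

Entries of MᵀWM: Σwᵢ·r·r = 247, Σwᵢ·r = 31, Σwᵢ·1 = 11.
For MᵀWq: Σwᵢ·r·q = -859, Σwᵢ·q = -139.
Eliminating b: 11·(row 1) − 31·(row 2) gives 1756·m = 11·(-859) − 31·(-139) = -5140, so m = -1285/439.
Then b = ((-139) − 31·(-1285/439))/11 = -1926/439.

b = -4.387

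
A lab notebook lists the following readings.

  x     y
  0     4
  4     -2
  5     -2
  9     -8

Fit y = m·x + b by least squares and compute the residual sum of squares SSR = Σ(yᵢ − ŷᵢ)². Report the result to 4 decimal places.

The normal system AᵀA·[m, b]ᵀ = Aᵀy is [[122, 18]; [18, 4]]·[m, b]ᵀ = [-90, -8]ᵀ.
Eliminating b: 4·(row 1) − 18·(row 2) gives 164·m = 4·(-90) − 18·(-8) = -216, so m = -54/41.
Then b = ((-8) − 18·(-54/41))/4 = 161/41.
Residuals: 3/41, -27/41, 27/41, -3/41; SSR = 36/41.

SSR = 0.8780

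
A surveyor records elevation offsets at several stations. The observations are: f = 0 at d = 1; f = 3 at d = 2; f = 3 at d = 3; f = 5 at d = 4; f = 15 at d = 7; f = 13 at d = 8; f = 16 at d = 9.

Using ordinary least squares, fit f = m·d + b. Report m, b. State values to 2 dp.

Sums needed: Σd·d = 224, Σd = 34, Σ1 = 7.
Right-hand side: Σd·f = 388, Σf = 55.
So XᵀX·[m, b]ᵀ = Xᵀf: [[224, 34]; [34, 7]]·[m, b]ᵀ = [388, 55]ᵀ.
Eliminating b: 7·(row 1) − 34·(row 2) gives 412·m = 7·388 − 34·55 = 846, so m = 423/206.
Then b = (55 − 34·(423/206))/7 = -218/103.

m = 2.05, b = -2.12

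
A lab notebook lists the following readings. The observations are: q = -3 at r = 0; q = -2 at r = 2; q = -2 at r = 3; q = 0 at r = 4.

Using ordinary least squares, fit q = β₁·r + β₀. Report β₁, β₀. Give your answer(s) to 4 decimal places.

Forming MᵀM = [[29, 9]; [9, 4]] and Mᵀq = [-10, -7]ᵀ gives MᵀM·[β₁, β₀]ᵀ = Mᵀq.
det = 29·4 − 9² = 35.
β₁ = ((-10)·4 − 9·(-7))/35 = 23/35; β₀ = (29·(-7) − 9·(-10))/35 = -113/35.

β₁ = 0.6571, β₀ = -3.2286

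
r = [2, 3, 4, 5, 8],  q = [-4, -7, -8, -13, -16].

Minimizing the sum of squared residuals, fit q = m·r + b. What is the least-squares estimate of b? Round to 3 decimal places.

Compute the Gram sums: Σr·r = 118, Σr = 22, Σ1 = 5.
And Σr·q = -254, Σq = -48.
Normal equations: [[118, 22]; [22, 5]]·[m, b]ᵀ = [-254, -48]ᵀ.
Δ = 118·5 − 22² = 106.
m = ((-254)·5 − 22·(-48))/106 = -107/53; b = (118·(-48) − 22·(-254))/106 = -38/53.

b = -0.717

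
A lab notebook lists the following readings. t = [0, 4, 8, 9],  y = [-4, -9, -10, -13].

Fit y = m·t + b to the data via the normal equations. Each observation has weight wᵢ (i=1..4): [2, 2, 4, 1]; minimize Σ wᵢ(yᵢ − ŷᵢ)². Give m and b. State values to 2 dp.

m = -0.77, b = -4.58

From the data, Σwᵢ·t·t = 369, Σwᵢ·t = 49, Σwᵢ·1 = 9.
Moment sums: Σwᵢ·t·y = -509, Σwᵢ·y = -79.
So MᵀWM·[m, b]ᵀ = MᵀWy: [[369, 49]; [49, 9]]·[m, b]ᵀ = [-509, -79]ᵀ.
Eliminating b: 9·(row 1) − 49·(row 2) gives 920·m = 9·(-509) − 49·(-79) = -710, so m = -71/92.
Then b = ((-79) − 49·(-71/92))/9 = -421/92.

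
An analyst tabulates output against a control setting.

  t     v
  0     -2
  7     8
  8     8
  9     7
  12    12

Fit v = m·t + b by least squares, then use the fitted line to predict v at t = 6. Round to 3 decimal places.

Normal-equation sums: Σt·t = 338, Σt = 36, Σ1 = 5.
And Σt·v = 327, Σv = 33.
Normal equations: [[338, 36]; [36, 5]]·[m, b]ᵀ = [327, 33]ᵀ.
Determinant 338·5 − 36² = 394.
m = (327·5 − 36·33)/394 = 447/394; b = (338·33 − 36·327)/394 = -309/197.
At t = 6: v̂ = (447/394)·(6) + (-309/197)·(1) = 1032/197.

v̂ = 5.239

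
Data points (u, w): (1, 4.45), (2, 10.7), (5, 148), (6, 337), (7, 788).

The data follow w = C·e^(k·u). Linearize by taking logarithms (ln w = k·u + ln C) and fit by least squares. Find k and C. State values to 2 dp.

With ln wᵢ as the transformed response and uᵢ as the regressor:
Σu = 21.0000, Σ(u)² = 115.0000, Σln w = 21.3499, Σu·ln w = 112.8264.
Normal system: [[115.0000, 21.0000]; [21.0000, 5]]·[k, ln C]ᵀ = [112.8264, 21.3499]ᵀ.
Slope k = (n·Σu·ln w − Σu·Σln w)/(n·Σ(u)² − (Σu)²) = (5·112.8264 − 21.0000·21.3499)/134.0000 = 0.86406; ln C = (Σln w − k·Σu)/n = 0.64096, so C = exp(0.64096) = 1.89829.

k = 0.86, C = 1.90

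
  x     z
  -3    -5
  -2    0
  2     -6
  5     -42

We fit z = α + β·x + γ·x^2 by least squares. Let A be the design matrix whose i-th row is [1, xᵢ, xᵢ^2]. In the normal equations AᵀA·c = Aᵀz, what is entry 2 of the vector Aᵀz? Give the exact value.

-207

Entry 2 ↔ basis x, so (Aᵀz)_{2} = Σᵢ (x)·zᵢ = (-3)·(-5) + (-2)·(0) + (2)·(-6) + (5)·(-42) = -207.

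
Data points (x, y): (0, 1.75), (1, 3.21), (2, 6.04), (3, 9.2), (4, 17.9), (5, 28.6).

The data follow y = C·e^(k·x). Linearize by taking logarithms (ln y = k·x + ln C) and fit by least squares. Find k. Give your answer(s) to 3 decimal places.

Let Y = ln y. Fitting Y = k·x + ln C by least squares:
Σx = 15.0000, Σ(x)² = 55.0000, Σln y = 11.9817, Σx·ln y = 39.7269.
Normal system: [[55.0000, 15.0000]; [15.0000, 6]]·[k, ln C]ᵀ = [39.7269, 11.9817]ᵀ.
Slope k = (n·Σx·ln y − Σx·Σln y)/(n·Σ(x)² − (Σx)²) = (6·39.7269 − 15.0000·11.9817)/105.0000 = 0.55844; ln C = (Σln y − k·Σx)/n = 0.60085.

k = 0.558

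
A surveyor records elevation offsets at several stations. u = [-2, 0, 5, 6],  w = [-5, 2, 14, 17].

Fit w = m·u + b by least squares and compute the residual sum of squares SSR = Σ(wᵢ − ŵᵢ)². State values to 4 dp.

SSR = 1.5531

Entries of AᵀA: Σu·u = 65, Σu = 9, Σ1 = 4.
Moment sums: Σu·w = 182, Σw = 28.
Normal equations: [[65, 9]; [9, 4]]·[m, b]ᵀ = [182, 28]ᵀ.
Eliminating b: 4·(row 1) − 9·(row 2) gives 179·m = 4·182 − 9·28 = 476, so m = 476/179.
Then b = (28 − 9·(476/179))/4 = 182/179.
Residuals: -125/179, 176/179, -56/179, 5/179; SSR = 278/179.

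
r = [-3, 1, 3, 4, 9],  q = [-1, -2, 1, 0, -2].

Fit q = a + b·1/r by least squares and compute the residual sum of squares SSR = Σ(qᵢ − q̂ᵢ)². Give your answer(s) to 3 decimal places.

SSR = 6.565

XᵀX·[a, b]ᵀ = Xᵀq reads: 5·a + (49/36)·b = -4;  (49/36)·a + (1681/1296)·b = -14/9.
(Σ1 = 5, Σ1/r = 49/36, Σ1/r·1/r = 1681/1296, Σq = -4, Σ1/r·q = -14/9.)
Δ = 5·(1681/1296) − (49/36)² = 1501/324.
a = ((-4)·(1681/1296) − (49/36)·(-14/9))/(1501/324) = -995/1501; b = (5·(-14/9) − (49/36)·(-4))/(1501/324) = -756/1501.
Residuals: -758/1501, -1251/1501, 2748/1501, 1184/1501, -1923/1501; SSR = 9854/1501.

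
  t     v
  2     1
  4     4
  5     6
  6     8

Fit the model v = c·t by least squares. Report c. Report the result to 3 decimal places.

c = 1.185

With design matrix A, AᵀA = [[81]] and Aᵀv = [96]ᵀ.
c = 96/81 = 1.18519.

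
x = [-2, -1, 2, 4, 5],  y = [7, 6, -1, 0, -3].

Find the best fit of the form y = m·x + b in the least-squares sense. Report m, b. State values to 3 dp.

m = -1.382, b = 4.011

Compute the Gram sums: Σx·x = 50, Σx = 8, Σ1 = 5.
For Mᵀy: Σx·y = -37, Σy = 9.
Eliminating b: 5·(row 1) − 8·(row 2) gives 186·m = 5·(-37) − 8·9 = -257, so m = -257/186.
Then b = (9 − 8·(-257/186))/5 = 373/93.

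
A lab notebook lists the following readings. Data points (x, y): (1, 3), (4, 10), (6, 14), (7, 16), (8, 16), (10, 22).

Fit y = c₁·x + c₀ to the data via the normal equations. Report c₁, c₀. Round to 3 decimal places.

The normal system MᵀM·[c₁, c₀]ᵀ = Mᵀy is [[266, 36]; [36, 6]]·[c₁, c₀]ᵀ = [587, 81]ᵀ.
Determinant 266·6 − 36² = 300.
c₁ = (587·6 − 36·81)/300 = 101/50; c₀ = (266·81 − 36·587)/300 = 69/50.

c₁ = 2.020, c₀ = 1.380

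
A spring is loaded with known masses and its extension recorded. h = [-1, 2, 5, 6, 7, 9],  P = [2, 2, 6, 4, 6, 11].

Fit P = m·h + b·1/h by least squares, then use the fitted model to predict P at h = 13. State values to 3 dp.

The normal equations are: 196·m + 6·b = 197;  6·m + (268013/198450)·b = 928/315.
(Σh·h = 196, Σh·1/h = 6, Σ1/h·1/h = 268013/198450, Σh·P = 197, Σ1/h·P = 928/315.)
Eliminating b: (268013/198450)·(row 1) − 6·(row 2) gives (463126/2025)·m = (268013/198450)·197 − 6·(928/315) = 49290721/198450, so m = 49290721/45386348.
Then b = ((928/315) − 6·(49290721/45386348))/(268013/198450) = -612135/231563.
At h = 13: P̂ = (49290721/45386348)·(13) + (-612135/231563)·(1/13) = 8210153389/590022524.

P̂ = 13.915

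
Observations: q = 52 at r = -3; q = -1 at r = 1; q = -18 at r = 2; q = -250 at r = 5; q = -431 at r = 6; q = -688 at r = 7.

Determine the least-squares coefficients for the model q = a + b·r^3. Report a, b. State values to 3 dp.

a = -0.680, b = -2.000

With design matrix A, AᵀA = [[6, 666]; [666, 180724]] and Aᵀq = [-1336, -361879]ᵀ.
Eliminating b: 180724·(row 1) − 666·(row 2) gives 640788·a = 180724·(-1336) − 666·(-361879) = -435850, so a = -217925/320394.
Then b = ((-361879) − 666·(-217925/320394))/180724 = -213583/106798.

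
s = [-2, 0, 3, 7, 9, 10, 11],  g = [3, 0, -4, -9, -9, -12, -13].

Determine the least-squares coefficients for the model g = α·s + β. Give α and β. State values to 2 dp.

α = -1.18, β = 0.12

Compute the Gram sums: Σs·s = 364, Σs = 38, Σ1 = 7.
Right-hand side: Σs·g = -425, Σg = -44.
So MᵀM·[α, β]ᵀ = Mᵀg: [[364, 38]; [38, 7]]·[α, β]ᵀ = [-425, -44]ᵀ.
det = 364·7 − 38² = 1104.
α = ((-425)·7 − 38·(-44))/1104 = -1303/1104; β = (364·(-44) − 38·(-425))/1104 = 67/552.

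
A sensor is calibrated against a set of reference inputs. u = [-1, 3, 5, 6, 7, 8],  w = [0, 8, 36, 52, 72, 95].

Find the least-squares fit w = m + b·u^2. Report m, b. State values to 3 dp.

From the data, Σ1 = 6, Σu^2 = 184, Σu^2·u^2 = 8500.
Right-hand side: Σw = 263, Σu^2·w = 12452.
Eliminating b: 8500·(row 1) − 184·(row 2) gives 17144·m = 8500·263 − 184·12452 = -55668, so m = -13917/4286.
Then b = (12452 − 184·(-13917/4286))/8500 = 3290/2143.

m = -3.247, b = 1.535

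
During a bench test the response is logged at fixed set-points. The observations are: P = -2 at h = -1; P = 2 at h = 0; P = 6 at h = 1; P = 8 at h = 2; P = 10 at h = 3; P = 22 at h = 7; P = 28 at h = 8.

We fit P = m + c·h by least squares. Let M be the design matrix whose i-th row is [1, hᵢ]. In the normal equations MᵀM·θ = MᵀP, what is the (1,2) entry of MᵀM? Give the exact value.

20

Row 1 ↔ basis 1, column 2 ↔ basis h, so (MᵀM)_{1,2} = Σᵢ h = (1)·(-1) + (1)·(0) + (1)·(1) + (1)·(2) + (1)·(3) + (1)·(7) + (1)·(8) = 20.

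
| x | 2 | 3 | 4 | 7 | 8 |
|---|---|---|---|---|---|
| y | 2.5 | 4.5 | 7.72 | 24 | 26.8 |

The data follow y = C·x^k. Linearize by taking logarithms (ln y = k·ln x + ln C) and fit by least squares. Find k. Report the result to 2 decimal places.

With ln yᵢ as the transformed response and ln xᵢ as the regressor:
Sums: Σln x = 7.2034, Σ(ln x)² = 11.7199, Σln y = 10.9306, Σln x·ln y = 18.1431.
Normal system: [[11.7199, 7.2034]; [7.2034, 5]]·[k, ln C]ᵀ = [18.1431, 10.9306]ᵀ.
Slope k = (n·Σln x·ln y − Σln x·Σln y)/(n·Σ(ln x)² − (Σln x)²) = (5·18.1431 − 7.2034·10.9306)/6.7102 = 1.78498; ln C = (Σln y − k·Σln x)/n = -0.38547.

k = 1.78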